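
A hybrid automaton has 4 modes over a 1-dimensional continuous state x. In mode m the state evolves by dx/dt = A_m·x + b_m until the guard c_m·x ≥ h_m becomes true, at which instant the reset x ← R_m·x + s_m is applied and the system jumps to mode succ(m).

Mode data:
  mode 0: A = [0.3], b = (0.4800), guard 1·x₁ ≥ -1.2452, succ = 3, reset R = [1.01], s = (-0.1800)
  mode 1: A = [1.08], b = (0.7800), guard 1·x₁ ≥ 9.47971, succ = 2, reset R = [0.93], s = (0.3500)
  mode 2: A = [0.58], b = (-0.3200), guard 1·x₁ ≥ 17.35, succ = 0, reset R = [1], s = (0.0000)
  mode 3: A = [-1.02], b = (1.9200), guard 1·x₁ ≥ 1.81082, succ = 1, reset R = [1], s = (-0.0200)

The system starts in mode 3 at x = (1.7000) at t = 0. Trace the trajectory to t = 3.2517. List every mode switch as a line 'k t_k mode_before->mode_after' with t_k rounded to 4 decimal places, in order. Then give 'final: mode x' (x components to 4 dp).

Mode 3: guard c·x = 1.8108 hit at Δt = 0.9174 (t = 0.9174), x⁻ = (1.8108) → reset → x⁺ = (1.7908), jump to mode 1
Mode 1: guard c·x = 9.4797 hit at Δt = 1.2973 (t = 2.2147), x⁻ = (9.4797) → reset → x⁺ = (9.1661), jump to mode 2
Mode 2: flow for 1.0370 to horizon, guard not reached → x = (16.2708)

1 0.9174 3->1
2 2.2147 1->2
final: 2 16.2708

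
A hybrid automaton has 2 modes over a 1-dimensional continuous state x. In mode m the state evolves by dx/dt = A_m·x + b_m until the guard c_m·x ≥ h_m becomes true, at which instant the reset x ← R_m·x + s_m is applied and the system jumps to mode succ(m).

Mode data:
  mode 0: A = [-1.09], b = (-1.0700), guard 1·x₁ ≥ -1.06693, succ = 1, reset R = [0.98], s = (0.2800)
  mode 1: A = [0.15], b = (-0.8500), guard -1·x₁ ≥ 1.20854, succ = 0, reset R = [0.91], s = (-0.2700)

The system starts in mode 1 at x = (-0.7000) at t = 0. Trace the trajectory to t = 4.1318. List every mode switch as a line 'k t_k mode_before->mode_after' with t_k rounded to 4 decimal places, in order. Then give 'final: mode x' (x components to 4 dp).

Mode 1: guard c·x = 1.2085 hit at Δt = 0.5123 (t = 0.5123), x⁻ = (-1.2085) → reset → x⁺ = (-1.3698), jump to mode 0
Mode 0: guard c·x = -1.0669 hit at Δt = 1.3903 (t = 1.9026), x⁻ = (-1.0669) → reset → x⁺ = (-0.7656), jump to mode 1
Mode 1: guard c·x = 1.2085 hit at Δt = 0.4440 (t = 2.3465), x⁻ = (-1.2085) → reset → x⁺ = (-1.3698), jump to mode 0
Mode 0: guard c·x = -1.0669 hit at Δt = 1.3903 (t = 3.7368), x⁻ = (-1.0669) → reset → x⁺ = (-0.7656), jump to mode 1
Mode 1: flow for 0.3950 to horizon, guard not reached → x = (-1.1582)

1 0.5123 1->0
2 1.9026 0->1
3 2.3465 1->0
4 3.7368 0->1
final: 1 -1.1582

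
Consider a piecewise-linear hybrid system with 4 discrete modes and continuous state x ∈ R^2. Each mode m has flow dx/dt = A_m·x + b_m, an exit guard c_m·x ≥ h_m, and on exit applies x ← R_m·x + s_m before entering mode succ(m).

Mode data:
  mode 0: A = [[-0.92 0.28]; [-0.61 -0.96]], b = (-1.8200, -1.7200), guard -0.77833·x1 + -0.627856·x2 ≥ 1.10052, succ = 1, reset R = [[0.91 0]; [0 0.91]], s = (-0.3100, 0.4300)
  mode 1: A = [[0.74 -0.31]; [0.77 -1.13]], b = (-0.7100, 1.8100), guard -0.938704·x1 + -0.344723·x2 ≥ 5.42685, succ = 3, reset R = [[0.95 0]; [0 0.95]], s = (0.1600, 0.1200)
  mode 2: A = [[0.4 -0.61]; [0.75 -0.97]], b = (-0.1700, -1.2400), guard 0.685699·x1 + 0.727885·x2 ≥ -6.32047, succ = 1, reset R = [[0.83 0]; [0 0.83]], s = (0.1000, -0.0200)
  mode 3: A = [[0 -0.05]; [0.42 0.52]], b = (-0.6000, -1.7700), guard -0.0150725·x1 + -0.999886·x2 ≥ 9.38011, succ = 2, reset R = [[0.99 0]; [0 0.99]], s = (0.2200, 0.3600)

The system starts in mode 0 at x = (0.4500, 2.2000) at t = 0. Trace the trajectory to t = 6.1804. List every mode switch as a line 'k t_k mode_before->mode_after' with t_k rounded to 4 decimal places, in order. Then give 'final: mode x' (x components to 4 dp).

Mode 0: guard c·x = 1.1005 hit at Δt = 1.2581 (t = 1.2581), x⁻ = (-1.1401, -0.3394) → reset → x⁺ = (-1.3475, 0.1211), jump to mode 1
Mode 1: guard c·x = 5.4268 hit at Δt = 1.3904 (t = 2.6485), x⁻ = (-5.5332, -0.6753) → reset → x⁺ = (-5.0966, -0.5215), jump to mode 3
Mode 3: guard c·x = 9.3801 hit at Δt = 1.3907 (t = 4.0392), x⁻ = (-5.6279, -9.2963) → reset → x⁺ = (-5.3517, -8.8434), jump to mode 2
Mode 2: guard c·x = -6.3205 hit at Δt = 0.9428 (t = 4.9820), x⁻ = (-2.7665, -6.0772) → reset → x⁺ = (-2.1962, -5.0641), jump to mode 1
Mode 1: flow for 1.1984 to horizon, guard not reached → x = (-4.8094, -1.8927)

1 1.2581 0->1
2 2.6485 1->3
3 4.0392 3->2
4 4.9820 2->1
final: 1 -4.8094 -1.8927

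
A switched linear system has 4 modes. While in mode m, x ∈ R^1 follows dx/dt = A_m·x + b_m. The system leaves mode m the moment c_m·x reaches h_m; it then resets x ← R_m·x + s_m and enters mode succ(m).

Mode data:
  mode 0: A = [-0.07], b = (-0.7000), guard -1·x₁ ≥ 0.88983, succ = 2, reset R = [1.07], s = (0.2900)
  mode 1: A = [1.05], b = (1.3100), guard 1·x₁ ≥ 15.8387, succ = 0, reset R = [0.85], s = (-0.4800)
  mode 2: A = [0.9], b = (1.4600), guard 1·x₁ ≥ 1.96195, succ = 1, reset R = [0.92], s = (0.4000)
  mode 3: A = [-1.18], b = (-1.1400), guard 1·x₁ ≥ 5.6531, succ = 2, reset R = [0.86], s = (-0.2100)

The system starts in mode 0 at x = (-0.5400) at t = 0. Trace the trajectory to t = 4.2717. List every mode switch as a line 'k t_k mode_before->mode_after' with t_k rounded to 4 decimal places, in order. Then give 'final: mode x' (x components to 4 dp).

Mode 0: guard c·x = 0.8898 hit at Δt = 0.5383 (t = 0.5383), x⁻ = (-0.8898) → reset → x⁺ = (-0.6621), jump to mode 2
Mode 2: guard c·x = 1.9620 hit at Δt = 1.4636 (t = 2.0019), x⁻ = (1.9619) → reset → x⁺ = (2.2050), jump to mode 1
Mode 1: guard c·x = 15.8387 hit at Δt = 1.5230 (t = 3.5249), x⁻ = (15.8387) → reset → x⁺ = (12.9829), jump to mode 0
Mode 0: flow for 0.7468 to horizon, guard not reached → x = (11.8123)

1 0.5383 0->2
2 2.0019 2->1
3 3.5249 1->0
final: 0 11.8123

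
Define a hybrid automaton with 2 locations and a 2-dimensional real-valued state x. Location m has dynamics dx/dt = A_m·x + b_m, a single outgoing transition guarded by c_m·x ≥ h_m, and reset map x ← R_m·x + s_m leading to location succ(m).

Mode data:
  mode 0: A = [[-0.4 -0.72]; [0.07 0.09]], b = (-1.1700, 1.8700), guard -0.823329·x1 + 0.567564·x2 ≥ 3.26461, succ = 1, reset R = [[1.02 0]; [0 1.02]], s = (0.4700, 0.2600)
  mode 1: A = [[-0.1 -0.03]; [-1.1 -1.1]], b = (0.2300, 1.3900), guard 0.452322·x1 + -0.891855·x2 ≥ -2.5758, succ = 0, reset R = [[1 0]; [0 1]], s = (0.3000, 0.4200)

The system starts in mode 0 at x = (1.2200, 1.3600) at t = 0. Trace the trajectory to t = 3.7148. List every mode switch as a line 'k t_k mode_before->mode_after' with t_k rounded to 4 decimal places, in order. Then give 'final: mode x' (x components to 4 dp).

1 0.9971 0->1
2 2.5334 1->0
3 2.8557 0->1
final: 1 -0.8642 2.8710

Mode 0: guard c·x = 3.2646 hit at Δt = 0.9971 (t = 0.9971), x⁻ = (-1.6018, 3.4283) → reset → x⁺ = (-1.1639, 3.7568), jump to mode 1
Mode 1: guard c·x = -2.5758 hit at Δt = 1.5363 (t = 2.5334), x⁻ = (-0.7980, 2.4834) → reset → x⁺ = (-0.4980, 2.9034), jump to mode 0
Mode 0: guard c·x = 3.2646 hit at Δt = 0.3223 (t = 2.8557), x⁻ = (-1.4988, 3.5777) → reset → x⁺ = (-1.0588, 3.9093), jump to mode 1
Mode 1: flow for 0.8591 to horizon, guard not reached → x = (-0.8642, 2.8710)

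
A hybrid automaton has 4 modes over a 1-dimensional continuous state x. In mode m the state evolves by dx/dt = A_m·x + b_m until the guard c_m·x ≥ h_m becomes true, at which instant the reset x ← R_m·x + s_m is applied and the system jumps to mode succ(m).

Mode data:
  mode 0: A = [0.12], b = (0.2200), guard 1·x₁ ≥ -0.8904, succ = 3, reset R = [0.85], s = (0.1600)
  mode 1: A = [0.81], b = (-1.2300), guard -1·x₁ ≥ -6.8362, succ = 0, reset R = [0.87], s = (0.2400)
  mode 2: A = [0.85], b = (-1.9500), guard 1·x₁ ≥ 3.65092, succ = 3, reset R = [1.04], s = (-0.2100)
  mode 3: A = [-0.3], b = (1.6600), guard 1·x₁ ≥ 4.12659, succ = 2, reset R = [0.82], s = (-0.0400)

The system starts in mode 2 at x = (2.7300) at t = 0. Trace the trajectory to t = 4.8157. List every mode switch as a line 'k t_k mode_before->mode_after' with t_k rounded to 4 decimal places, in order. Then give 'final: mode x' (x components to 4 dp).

Mode 2: guard c·x = 3.6509 hit at Δt = 1.3359 (t = 1.3359), x⁻ = (3.6509) → reset → x⁺ = (3.5870), jump to mode 3
Mode 3: guard c·x = 4.1266 hit at Δt = 1.0823 (t = 2.4182), x⁻ = (4.1266) → reset → x⁺ = (3.3438), jump to mode 2
Mode 2: guard c·x = 3.6509 hit at Δt = 0.3019 (t = 2.7201), x⁻ = (3.6509) → reset → x⁺ = (3.5870), jump to mode 3
Mode 3: guard c·x = 4.1266 hit at Δt = 1.0823 (t = 3.8024), x⁻ = (4.1266) → reset → x⁺ = (3.3438), jump to mode 2
Mode 2: guard c·x = 3.6509 hit at Δt = 0.3019 (t = 4.1044), x⁻ = (3.6509) → reset → x⁺ = (3.5870), jump to mode 3
Mode 3: flow for 0.7113 to horizon, guard not reached → x = (3.9610)

1 1.3359 2->3
2 2.4182 3->2
3 2.7201 2->3
4 3.8024 3->2
5 4.1044 2->3
final: 3 3.9610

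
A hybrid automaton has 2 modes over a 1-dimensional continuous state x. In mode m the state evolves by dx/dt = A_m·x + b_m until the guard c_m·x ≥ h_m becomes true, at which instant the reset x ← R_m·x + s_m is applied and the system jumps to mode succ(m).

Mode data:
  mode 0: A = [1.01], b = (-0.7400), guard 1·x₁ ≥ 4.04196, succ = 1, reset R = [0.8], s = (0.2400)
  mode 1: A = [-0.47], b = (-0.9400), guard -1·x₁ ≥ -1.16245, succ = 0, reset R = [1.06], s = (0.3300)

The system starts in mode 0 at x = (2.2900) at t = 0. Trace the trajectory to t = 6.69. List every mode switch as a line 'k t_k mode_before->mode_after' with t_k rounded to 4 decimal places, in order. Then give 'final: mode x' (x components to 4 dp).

1 0.7463 0->1
2 1.9135 1->0
3 3.2834 0->1
4 4.4506 1->0
5 5.8206 0->1
final: 1 1.6375

Mode 0: guard c·x = 4.0420 hit at Δt = 0.7463 (t = 0.7463), x⁻ = (4.0420) → reset → x⁺ = (3.4736), jump to mode 1
Mode 1: guard c·x = -1.1624 hit at Δt = 1.1672 (t = 1.9135), x⁻ = (1.1624) → reset → x⁺ = (1.5622), jump to mode 0
Mode 0: guard c·x = 4.0420 hit at Δt = 1.3699 (t = 3.2834), x⁻ = (4.0420) → reset → x⁺ = (3.4736), jump to mode 1
Mode 1: guard c·x = -1.1624 hit at Δt = 1.1672 (t = 4.4506), x⁻ = (1.1625) → reset → x⁺ = (1.5622), jump to mode 0
Mode 0: guard c·x = 4.0420 hit at Δt = 1.3699 (t = 5.8206), x⁻ = (4.0420) → reset → x⁺ = (3.4736), jump to mode 1
Mode 1: flow for 0.8694 to horizon, guard not reached → x = (1.6375)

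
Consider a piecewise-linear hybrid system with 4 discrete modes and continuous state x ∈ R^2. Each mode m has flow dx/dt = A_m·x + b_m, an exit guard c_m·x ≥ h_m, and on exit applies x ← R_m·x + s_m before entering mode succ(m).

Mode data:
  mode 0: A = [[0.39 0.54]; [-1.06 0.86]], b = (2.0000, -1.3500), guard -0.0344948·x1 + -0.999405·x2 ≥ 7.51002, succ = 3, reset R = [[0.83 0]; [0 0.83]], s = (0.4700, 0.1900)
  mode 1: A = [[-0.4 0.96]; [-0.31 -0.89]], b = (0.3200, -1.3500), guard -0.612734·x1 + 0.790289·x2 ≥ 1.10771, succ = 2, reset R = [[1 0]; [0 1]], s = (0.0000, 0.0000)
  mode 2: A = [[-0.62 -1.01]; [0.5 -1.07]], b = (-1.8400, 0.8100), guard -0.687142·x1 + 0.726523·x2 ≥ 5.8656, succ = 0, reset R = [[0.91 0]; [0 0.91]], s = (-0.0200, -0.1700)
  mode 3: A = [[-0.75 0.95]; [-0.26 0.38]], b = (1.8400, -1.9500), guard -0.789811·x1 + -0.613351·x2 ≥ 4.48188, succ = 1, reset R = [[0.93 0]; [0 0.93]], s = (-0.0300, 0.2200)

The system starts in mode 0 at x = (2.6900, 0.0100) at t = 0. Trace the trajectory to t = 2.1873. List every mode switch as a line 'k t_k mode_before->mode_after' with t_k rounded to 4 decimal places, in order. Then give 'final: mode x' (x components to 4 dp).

Mode 0: guard c·x = 7.5100 hit at Δt = 0.9477 (t = 0.9477), x⁻ = (4.3724, -7.6654) → reset → x⁺ = (4.0991, -6.1723), jump to mode 3
Mode 3: guard c·x = 4.4819 hit at Δt = 0.4424 (t = 1.3901), x⁻ = (0.9766, -8.5647) → reset → x⁺ = (0.8782, -7.7452), jump to mode 1
Mode 1: flow for 0.7972 to horizon, guard not reached → x = (-2.9484, -4.3018)

1 0.9477 0->3
2 1.3901 3->1
final: 1 -2.9484 -4.3018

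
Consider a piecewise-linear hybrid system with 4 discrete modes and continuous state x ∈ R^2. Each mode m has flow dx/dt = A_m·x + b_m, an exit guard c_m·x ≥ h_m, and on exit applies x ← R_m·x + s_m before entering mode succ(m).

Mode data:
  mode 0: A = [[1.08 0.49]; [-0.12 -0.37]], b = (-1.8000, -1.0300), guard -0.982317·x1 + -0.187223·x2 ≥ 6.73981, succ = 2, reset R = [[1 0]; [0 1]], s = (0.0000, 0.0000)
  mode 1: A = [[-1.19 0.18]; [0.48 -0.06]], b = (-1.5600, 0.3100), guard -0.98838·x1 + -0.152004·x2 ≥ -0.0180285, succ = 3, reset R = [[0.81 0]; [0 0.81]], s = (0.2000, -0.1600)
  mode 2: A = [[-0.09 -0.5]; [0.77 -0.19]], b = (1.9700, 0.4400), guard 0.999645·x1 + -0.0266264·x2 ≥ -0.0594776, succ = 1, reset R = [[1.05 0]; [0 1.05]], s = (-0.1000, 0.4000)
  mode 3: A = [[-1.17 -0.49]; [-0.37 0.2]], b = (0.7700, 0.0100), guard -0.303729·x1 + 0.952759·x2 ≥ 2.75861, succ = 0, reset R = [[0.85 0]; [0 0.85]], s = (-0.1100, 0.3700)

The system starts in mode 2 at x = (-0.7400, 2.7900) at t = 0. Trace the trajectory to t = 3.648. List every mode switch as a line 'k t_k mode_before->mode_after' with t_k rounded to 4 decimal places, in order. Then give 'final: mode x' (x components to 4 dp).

1 1.0309 2->1
2 1.5294 1->3
3 2.4537 3->0
final: 0 -3.4706 0.9580

Mode 2: guard c·x = -0.0595 hit at Δt = 1.0309 (t = 1.0309), x⁻ = (0.0056, 2.4432) → reset → x⁺ = (-0.0941, 2.9654), jump to mode 1
Mode 1: guard c·x = -0.0180 hit at Δt = 0.4985 (t = 1.5294), x⁻ = (-0.4375, 2.9634) → reset → x⁺ = (-0.1544, 2.2404), jump to mode 3
Mode 3: guard c·x = 2.7586 hit at Δt = 0.9243 (t = 2.4537), x⁻ = (-0.3237, 2.7922) → reset → x⁺ = (-0.3852, 2.7434), jump to mode 0
Mode 0: flow for 1.1943 to horizon, guard not reached → x = (-3.4706, 0.9580)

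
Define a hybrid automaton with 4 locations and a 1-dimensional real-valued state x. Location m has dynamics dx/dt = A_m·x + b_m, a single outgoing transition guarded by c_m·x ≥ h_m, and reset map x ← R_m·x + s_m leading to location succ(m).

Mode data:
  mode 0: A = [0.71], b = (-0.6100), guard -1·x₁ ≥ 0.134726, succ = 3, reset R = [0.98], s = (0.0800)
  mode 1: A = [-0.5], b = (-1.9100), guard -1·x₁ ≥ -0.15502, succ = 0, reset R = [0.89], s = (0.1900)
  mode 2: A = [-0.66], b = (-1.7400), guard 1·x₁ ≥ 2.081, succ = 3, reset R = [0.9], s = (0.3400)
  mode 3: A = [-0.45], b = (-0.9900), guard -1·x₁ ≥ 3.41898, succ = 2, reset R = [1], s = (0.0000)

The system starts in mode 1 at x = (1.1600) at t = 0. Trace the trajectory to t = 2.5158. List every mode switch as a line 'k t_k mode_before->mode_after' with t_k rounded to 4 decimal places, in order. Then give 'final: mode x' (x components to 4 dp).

Mode 1: guard c·x = -0.1550 hit at Δt = 0.4508 (t = 0.4508), x⁻ = (0.1550) → reset → x⁺ = (0.3280), jump to mode 0
Mode 0: guard c·x = 0.1347 hit at Δt = 0.8824 (t = 1.3332), x⁻ = (-0.1347) → reset → x⁺ = (-0.0520), jump to mode 3
Mode 3: flow for 1.1826 to horizon, guard not reached → x = (-0.9384)

1 0.4508 1->0
2 1.3332 0->3
final: 3 -0.9384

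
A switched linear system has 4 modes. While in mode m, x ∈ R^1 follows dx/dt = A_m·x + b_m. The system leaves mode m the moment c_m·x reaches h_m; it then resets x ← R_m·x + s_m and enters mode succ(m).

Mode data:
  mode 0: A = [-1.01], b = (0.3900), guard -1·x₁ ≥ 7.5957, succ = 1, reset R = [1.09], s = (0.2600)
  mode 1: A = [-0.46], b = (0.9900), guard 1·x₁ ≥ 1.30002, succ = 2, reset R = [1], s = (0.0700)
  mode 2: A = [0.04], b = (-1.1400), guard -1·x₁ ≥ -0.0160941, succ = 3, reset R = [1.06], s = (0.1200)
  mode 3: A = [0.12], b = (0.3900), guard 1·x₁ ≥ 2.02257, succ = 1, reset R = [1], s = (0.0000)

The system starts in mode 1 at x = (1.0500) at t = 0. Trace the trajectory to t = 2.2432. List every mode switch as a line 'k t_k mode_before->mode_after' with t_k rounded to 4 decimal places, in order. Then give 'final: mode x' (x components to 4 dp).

1 0.5593 1->2
2 1.7768 2->3
final: 3 0.3320

Mode 1: guard c·x = 1.3000 hit at Δt = 0.5593 (t = 0.5593), x⁻ = (1.3000) → reset → x⁺ = (1.3700), jump to mode 2
Mode 2: guard c·x = -0.0161 hit at Δt = 1.2175 (t = 1.7768), x⁻ = (0.0161) → reset → x⁺ = (0.1371), jump to mode 3
Mode 3: flow for 0.4664 to horizon, guard not reached → x = (0.3320)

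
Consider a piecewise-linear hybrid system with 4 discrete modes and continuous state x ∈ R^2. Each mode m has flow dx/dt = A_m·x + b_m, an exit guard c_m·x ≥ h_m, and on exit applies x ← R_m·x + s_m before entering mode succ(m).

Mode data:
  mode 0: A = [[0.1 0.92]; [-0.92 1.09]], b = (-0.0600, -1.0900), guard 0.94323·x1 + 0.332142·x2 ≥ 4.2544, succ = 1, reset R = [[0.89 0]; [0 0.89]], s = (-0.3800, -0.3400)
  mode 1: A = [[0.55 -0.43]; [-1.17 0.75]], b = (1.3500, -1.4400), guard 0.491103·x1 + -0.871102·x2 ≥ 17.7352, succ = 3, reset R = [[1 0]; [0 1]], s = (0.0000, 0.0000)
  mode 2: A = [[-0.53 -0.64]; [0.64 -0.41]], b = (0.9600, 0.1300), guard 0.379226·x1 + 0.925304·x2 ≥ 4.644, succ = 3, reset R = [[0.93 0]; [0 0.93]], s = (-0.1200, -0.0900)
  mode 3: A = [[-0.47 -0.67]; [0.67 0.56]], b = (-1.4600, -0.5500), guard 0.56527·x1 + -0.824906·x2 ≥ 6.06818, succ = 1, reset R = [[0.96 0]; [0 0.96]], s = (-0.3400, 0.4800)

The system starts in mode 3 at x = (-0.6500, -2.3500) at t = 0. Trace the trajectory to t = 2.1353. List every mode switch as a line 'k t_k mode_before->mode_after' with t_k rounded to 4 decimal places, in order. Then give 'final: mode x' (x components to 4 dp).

Mode 3: guard c·x = 6.0682 hit at Δt = 1.4283 (t = 1.4283), x⁻ = (1.2987, -6.4663) → reset → x⁺ = (0.9068, -5.7276), jump to mode 1
Mode 1: flow for 0.7070 to horizon, guard not reached → x = (5.8336, -14.1217)

1 1.4283 3->1
final: 1 5.8336 -14.1217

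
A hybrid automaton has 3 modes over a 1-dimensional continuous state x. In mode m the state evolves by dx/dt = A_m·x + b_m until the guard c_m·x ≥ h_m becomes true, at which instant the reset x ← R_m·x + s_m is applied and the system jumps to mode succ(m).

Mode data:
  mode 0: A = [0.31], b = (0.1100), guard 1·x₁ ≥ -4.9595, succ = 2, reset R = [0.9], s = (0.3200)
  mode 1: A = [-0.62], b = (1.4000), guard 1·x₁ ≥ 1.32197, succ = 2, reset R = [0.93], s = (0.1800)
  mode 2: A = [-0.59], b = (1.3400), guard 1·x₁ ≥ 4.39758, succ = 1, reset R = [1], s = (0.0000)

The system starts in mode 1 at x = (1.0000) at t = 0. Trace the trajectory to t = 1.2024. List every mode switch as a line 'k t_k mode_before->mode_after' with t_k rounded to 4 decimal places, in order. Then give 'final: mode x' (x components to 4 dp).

1 0.4768 1->2
final: 2 1.7095

Mode 1: guard c·x = 1.3220 hit at Δt = 0.4768 (t = 0.4768), x⁻ = (1.3220) → reset → x⁺ = (1.4094), jump to mode 2
Mode 2: flow for 0.7256 to horizon, guard not reached → x = (1.7095)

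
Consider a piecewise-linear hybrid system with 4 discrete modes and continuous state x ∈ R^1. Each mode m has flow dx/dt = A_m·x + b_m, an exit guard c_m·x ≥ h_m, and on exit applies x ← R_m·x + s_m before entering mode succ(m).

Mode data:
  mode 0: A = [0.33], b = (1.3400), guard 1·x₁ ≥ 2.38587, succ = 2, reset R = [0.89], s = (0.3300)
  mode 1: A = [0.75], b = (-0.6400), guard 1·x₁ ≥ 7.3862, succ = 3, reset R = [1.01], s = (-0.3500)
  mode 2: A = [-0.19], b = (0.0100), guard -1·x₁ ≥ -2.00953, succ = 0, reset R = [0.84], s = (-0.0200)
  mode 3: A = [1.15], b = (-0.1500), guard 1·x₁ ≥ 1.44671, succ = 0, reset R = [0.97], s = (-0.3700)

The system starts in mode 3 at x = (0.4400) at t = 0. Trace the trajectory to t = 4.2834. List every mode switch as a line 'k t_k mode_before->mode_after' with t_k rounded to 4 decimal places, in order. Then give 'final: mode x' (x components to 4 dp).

Mode 3: guard c·x = 1.4467 hit at Δt = 1.2586 (t = 1.2586), x⁻ = (1.4467) → reset → x⁺ = (1.0333), jump to mode 0
Mode 0: guard c·x = 2.3859 hit at Δt = 0.7136 (t = 1.9722), x⁻ = (2.3859) → reset → x⁺ = (2.4534), jump to mode 2
Mode 2: guard c·x = -2.0095 hit at Δt = 1.0760 (t = 3.0482), x⁻ = (2.0095) → reset → x⁺ = (1.6680), jump to mode 0
Mode 0: guard c·x = 2.3859 hit at Δt = 0.3578 (t = 3.4059), x⁻ = (2.3859) → reset → x⁺ = (2.4534), jump to mode 2
Mode 2: flow for 0.8775 to horizon, guard not reached → x = (2.0848)

1 1.2586 3->0
2 1.9722 0->2
3 3.0482 2->0
4 3.4059 0->2
final: 2 2.0848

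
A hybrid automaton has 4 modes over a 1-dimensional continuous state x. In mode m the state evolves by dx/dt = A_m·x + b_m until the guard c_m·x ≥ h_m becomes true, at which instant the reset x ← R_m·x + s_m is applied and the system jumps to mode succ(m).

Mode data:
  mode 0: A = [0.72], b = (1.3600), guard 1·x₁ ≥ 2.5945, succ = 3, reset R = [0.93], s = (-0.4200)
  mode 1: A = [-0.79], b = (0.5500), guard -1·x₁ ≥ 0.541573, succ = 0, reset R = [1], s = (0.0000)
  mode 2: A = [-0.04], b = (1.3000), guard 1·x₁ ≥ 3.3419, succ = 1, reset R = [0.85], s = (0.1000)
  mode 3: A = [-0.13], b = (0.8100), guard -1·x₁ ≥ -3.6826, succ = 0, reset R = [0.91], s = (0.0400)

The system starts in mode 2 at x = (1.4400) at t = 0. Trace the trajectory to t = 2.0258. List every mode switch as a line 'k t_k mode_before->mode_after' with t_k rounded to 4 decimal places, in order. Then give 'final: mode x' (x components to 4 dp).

1 1.5797 2->1
final: 1 2.2740

Mode 2: guard c·x = 3.3419 hit at Δt = 1.5797 (t = 1.5797), x⁻ = (3.3419) → reset → x⁺ = (2.9406), jump to mode 1
Mode 1: flow for 0.4461 to horizon, guard not reached → x = (2.2740)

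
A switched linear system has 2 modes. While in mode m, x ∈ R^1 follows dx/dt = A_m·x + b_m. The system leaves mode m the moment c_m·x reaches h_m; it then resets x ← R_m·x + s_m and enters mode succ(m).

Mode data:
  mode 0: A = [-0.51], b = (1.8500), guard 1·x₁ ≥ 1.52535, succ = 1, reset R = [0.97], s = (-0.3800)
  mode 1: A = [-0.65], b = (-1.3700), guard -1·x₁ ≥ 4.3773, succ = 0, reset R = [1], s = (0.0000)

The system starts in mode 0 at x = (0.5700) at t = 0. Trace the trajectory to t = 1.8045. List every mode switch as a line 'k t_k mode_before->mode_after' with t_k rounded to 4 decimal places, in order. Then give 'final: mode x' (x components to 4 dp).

1 0.7346 0->1
final: 1 -0.5077

Mode 0: guard c·x = 1.5253 hit at Δt = 0.7346 (t = 0.7346), x⁻ = (1.5253) → reset → x⁺ = (1.0996), jump to mode 1
Mode 1: flow for 1.0699 to horizon, guard not reached → x = (-0.5077)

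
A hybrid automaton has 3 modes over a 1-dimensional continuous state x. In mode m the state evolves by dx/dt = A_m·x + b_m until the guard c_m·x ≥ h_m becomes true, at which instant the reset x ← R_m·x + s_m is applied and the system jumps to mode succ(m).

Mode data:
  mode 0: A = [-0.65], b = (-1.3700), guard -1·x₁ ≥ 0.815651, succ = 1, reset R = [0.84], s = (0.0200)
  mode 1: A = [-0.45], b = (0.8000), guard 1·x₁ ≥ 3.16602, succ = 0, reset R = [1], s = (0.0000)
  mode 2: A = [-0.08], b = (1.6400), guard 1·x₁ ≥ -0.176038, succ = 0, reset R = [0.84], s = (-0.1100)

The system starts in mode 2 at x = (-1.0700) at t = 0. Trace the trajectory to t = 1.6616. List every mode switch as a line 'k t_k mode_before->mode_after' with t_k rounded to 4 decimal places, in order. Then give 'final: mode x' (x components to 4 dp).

Mode 2: guard c·x = -0.1760 hit at Δt = 0.5291 (t = 0.5291), x⁻ = (-0.1760) → reset → x⁺ = (-0.2579), jump to mode 0
Mode 0: guard c·x = 0.8157 hit at Δt = 0.5521 (t = 1.0812), x⁻ = (-0.8157) → reset → x⁺ = (-0.6651), jump to mode 1
Mode 1: flow for 0.5804 to horizon, guard not reached → x = (-0.1036)

1 0.5291 2->0
2 1.0812 0->1
final: 1 -0.1036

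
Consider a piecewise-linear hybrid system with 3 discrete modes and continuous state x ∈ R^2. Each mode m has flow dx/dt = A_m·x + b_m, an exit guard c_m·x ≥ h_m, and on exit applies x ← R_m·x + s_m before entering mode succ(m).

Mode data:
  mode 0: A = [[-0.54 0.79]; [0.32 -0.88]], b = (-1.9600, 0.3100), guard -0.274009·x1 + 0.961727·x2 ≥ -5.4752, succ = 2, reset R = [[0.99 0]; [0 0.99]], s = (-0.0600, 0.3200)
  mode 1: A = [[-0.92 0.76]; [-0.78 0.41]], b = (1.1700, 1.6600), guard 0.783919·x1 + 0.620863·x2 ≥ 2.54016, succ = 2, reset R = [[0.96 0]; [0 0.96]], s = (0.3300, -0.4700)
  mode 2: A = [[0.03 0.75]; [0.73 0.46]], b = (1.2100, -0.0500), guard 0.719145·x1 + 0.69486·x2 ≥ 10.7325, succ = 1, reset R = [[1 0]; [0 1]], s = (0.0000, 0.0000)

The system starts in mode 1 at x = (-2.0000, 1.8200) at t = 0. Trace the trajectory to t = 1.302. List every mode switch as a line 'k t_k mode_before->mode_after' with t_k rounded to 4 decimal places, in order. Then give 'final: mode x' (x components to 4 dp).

1 0.5555 1->2
final: 2 3.8834 5.6794

Mode 1: guard c·x = 2.5402 hit at Δt = 0.5555 (t = 0.5555), x⁻ = (0.2715, 3.7485) → reset → x⁺ = (0.5906, 3.1286), jump to mode 2
Mode 2: flow for 0.7465 to horizon, guard not reached → x = (3.8834, 5.6794)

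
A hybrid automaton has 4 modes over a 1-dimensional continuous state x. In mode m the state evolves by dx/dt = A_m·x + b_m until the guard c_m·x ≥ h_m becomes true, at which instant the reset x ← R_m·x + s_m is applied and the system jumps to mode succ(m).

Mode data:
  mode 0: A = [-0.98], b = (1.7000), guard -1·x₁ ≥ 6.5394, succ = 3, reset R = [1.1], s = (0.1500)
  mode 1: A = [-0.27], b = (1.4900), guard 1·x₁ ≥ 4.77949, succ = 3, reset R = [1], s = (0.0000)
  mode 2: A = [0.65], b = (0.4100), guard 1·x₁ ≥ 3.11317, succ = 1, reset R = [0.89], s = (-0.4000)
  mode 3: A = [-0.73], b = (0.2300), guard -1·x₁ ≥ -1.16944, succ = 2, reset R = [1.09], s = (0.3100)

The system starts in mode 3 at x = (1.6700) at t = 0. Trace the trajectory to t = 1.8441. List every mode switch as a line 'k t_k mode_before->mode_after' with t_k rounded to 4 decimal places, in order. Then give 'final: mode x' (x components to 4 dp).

1 0.6317 3->2
2 1.4389 2->1
final: 1 2.6969

Mode 3: guard c·x = -1.1694 hit at Δt = 0.6317 (t = 0.6317), x⁻ = (1.1694) → reset → x⁺ = (1.5847), jump to mode 2
Mode 2: guard c·x = 3.1132 hit at Δt = 0.8072 (t = 1.4389), x⁻ = (3.1132) → reset → x⁺ = (2.3707), jump to mode 1
Mode 1: flow for 0.4052 to horizon, guard not reached → x = (2.6969)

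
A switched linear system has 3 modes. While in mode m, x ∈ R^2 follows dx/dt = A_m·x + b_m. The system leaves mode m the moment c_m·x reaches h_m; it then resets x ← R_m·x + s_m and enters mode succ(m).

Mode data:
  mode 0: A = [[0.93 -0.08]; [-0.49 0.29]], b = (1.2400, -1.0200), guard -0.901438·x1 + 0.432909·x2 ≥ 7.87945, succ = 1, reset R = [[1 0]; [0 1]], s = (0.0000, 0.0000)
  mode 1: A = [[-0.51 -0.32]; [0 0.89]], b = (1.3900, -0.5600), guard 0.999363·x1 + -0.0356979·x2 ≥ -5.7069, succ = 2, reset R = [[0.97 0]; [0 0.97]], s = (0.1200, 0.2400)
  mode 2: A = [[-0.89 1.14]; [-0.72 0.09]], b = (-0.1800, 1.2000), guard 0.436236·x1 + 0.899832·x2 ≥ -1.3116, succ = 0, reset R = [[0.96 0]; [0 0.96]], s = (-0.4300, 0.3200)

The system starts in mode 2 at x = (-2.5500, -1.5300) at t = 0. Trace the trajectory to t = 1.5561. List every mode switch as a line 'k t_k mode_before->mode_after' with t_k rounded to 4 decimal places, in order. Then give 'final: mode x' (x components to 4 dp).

1 0.4000 2->0
final: 0 -4.9073 0.8413

Mode 2: guard c·x = -1.3116 hit at Δt = 0.4000 (t = 0.4000), x⁻ = (-2.2004, -0.3909) → reset → x⁺ = (-2.5424, -0.0552), jump to mode 0
Mode 0: flow for 1.1561 to horizon, guard not reached → x = (-4.9073, 0.8413)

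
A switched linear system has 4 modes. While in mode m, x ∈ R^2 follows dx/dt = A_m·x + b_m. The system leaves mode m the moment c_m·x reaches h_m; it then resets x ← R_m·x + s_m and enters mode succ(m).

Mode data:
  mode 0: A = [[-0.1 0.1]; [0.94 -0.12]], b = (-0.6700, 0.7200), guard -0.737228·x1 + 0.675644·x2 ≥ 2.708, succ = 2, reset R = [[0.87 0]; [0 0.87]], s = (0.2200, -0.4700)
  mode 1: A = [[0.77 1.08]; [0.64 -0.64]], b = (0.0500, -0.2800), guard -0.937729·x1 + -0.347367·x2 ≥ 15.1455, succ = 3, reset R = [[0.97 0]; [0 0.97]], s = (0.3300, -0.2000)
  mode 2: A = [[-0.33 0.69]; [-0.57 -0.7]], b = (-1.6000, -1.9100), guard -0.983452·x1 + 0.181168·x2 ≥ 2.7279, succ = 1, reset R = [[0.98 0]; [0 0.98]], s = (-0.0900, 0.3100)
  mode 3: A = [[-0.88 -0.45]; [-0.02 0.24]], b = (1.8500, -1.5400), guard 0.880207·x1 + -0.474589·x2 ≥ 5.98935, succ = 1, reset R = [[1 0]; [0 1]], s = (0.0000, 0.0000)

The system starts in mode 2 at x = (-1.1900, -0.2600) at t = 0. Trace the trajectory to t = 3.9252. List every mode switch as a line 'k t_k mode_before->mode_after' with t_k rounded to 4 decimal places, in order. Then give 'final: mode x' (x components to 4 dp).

Mode 2: guard c·x = 2.7279 hit at Δt = 1.2877 (t = 1.2877), x⁻ = (-2.8955, -0.6604) → reset → x⁺ = (-2.9275, -0.3372), jump to mode 1
Mode 1: guard c·x = 15.1455 hit at Δt = 1.4593 (t = 2.7470), x⁻ = (-14.2450, -5.1460) → reset → x⁺ = (-13.4877, -5.1916), jump to mode 3
Mode 3: flow for 1.1782 to horizon, guard not reached → x = (-1.0503, -8.8038)

1 1.2877 2->1
2 2.7470 1->3
final: 3 -1.0503 -8.8038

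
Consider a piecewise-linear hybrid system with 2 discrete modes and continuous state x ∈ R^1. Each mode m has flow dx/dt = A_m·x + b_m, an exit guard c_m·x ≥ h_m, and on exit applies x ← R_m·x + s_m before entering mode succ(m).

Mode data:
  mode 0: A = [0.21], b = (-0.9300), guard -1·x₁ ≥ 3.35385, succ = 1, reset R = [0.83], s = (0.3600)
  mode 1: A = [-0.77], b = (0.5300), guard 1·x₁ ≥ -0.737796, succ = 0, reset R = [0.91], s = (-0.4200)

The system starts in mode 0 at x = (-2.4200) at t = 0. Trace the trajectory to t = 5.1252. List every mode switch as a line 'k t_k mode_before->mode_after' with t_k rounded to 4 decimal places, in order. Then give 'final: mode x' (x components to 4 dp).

Mode 0: guard c·x = 3.3538 hit at Δt = 0.6087 (t = 0.6087), x⁻ = (-3.3538) → reset → x⁺ = (-2.4237), jump to mode 1
Mode 1: guard c·x = -0.7378 hit at Δt = 1.0134 (t = 1.6221), x⁻ = (-0.7378) → reset → x⁺ = (-1.0914), jump to mode 0
Mode 0: guard c·x = 3.3538 hit at Δt = 1.6357 (t = 3.2578), x⁻ = (-3.3538) → reset → x⁺ = (-2.4237), jump to mode 1
Mode 1: guard c·x = -0.7378 hit at Δt = 1.0134 (t = 4.2712), x⁻ = (-0.7378) → reset → x⁺ = (-1.0914), jump to mode 0
Mode 0: flow for 0.8540 to horizon, guard not reached → x = (-2.1757)

1 0.6087 0->1
2 1.6221 1->0
3 3.2578 0->1
4 4.2712 1->0
final: 0 -2.1757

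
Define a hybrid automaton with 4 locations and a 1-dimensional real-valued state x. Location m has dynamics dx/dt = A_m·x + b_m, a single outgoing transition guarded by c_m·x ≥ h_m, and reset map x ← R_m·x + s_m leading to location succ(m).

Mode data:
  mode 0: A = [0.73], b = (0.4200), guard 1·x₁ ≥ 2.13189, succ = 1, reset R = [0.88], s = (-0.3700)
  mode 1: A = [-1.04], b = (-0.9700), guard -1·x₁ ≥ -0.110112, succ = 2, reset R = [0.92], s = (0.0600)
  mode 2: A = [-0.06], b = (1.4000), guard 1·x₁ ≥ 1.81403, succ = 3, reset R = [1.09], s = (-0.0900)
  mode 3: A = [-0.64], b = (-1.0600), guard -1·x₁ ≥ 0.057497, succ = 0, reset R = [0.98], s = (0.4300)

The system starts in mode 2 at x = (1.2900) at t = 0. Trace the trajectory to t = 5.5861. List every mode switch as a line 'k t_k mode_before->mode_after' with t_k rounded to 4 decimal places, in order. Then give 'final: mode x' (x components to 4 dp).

1 0.4010 2->3
2 1.6446 3->0
3 3.0806 0->1
4 3.8975 1->2
5 5.1308 2->3
final: 3 0.9915

Mode 2: guard c·x = 1.8140 hit at Δt = 0.4010 (t = 0.4010), x⁻ = (1.8140) → reset → x⁺ = (1.8873), jump to mode 3
Mode 3: guard c·x = 0.0575 hit at Δt = 1.2436 (t = 1.6446), x⁻ = (-0.0575) → reset → x⁺ = (0.3737), jump to mode 0
Mode 0: guard c·x = 2.1319 hit at Δt = 1.4360 (t = 3.0806), x⁻ = (2.1319) → reset → x⁺ = (1.5061), jump to mode 1
Mode 1: guard c·x = -0.1101 hit at Δt = 0.8169 (t = 3.8975), x⁻ = (0.1101) → reset → x⁺ = (0.1613), jump to mode 2
Mode 2: guard c·x = 1.8140 hit at Δt = 1.2333 (t = 5.1308), x⁻ = (1.8140) → reset → x⁺ = (1.8873), jump to mode 3
Mode 3: flow for 0.4553 to horizon, guard not reached → x = (0.9915)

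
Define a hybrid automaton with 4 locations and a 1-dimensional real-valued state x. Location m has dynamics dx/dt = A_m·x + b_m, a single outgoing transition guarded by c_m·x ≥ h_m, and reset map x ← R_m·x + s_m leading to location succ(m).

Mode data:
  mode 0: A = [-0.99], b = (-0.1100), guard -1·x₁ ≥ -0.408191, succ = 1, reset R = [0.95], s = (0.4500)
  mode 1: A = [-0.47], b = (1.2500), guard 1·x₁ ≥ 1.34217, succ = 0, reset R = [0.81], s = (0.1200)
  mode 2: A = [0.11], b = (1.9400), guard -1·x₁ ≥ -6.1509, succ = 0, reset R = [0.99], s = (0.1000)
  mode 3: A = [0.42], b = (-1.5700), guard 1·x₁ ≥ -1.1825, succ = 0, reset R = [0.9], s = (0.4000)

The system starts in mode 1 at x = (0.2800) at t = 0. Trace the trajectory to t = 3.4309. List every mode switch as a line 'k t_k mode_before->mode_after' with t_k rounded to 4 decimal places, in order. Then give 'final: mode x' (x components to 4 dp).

Mode 1: guard c·x = 1.3422 hit at Δt = 1.2580 (t = 1.2580), x⁻ = (1.3422) → reset → x⁺ = (1.2072), jump to mode 0
Mode 0: guard c·x = -0.4082 hit at Δt = 0.9410 (t = 2.1990), x⁻ = (0.4082) → reset → x⁺ = (0.8378), jump to mode 1
Mode 1: guard c·x = 1.3422 hit at Δt = 0.6897 (t = 2.8887), x⁻ = (1.3422) → reset → x⁺ = (1.2072), jump to mode 0
Mode 0: flow for 0.5422 to horizon, guard not reached → x = (0.6596)

1 1.2580 1->0
2 2.1990 0->1
3 2.8887 1->0
final: 0 0.6596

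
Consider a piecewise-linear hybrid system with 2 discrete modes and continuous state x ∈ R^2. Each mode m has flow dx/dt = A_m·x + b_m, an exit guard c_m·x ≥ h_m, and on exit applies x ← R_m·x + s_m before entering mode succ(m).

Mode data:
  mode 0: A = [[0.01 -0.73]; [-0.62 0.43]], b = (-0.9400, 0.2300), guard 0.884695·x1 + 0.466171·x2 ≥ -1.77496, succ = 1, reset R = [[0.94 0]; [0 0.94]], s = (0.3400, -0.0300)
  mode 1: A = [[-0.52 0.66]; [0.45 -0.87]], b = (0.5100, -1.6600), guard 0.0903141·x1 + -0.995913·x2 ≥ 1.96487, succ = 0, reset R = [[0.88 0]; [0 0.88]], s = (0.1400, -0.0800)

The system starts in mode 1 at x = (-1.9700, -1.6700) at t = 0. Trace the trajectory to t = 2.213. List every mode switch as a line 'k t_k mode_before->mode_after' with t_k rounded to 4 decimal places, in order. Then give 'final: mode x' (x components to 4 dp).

1 0.5637 1->0
2 1.5701 0->1
final: 1 -0.8685 -1.9376

Mode 1: guard c·x = 1.9649 hit at Δt = 0.5637 (t = 0.5637), x⁻ = (-1.8453, -2.1403) → reset → x⁺ = (-1.4839, -1.9634), jump to mode 0
Mode 0: guard c·x = -1.7750 hit at Δt = 1.0064 (t = 1.5701), x⁻ = (-1.0945, -1.7304) → reset → x⁺ = (-0.6888, -1.6566), jump to mode 1
Mode 1: flow for 0.6429 to horizon, guard not reached → x = (-0.8685, -1.9376)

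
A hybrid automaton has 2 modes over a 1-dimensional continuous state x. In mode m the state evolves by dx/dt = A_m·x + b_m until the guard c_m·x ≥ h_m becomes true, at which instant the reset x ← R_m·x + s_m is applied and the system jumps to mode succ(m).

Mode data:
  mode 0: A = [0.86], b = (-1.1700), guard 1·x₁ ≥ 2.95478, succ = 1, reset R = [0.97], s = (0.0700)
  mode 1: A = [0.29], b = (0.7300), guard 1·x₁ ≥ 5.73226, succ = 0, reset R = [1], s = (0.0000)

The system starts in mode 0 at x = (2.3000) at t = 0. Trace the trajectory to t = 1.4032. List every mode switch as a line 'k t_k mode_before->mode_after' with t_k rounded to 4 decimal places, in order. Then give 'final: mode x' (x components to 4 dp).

1 0.6149 0->1
final: 1 4.3368

Mode 0: guard c·x = 2.9548 hit at Δt = 0.6149 (t = 0.6149), x⁻ = (2.9548) → reset → x⁺ = (2.9361), jump to mode 1
Mode 1: flow for 0.7883 to horizon, guard not reached → x = (4.3368)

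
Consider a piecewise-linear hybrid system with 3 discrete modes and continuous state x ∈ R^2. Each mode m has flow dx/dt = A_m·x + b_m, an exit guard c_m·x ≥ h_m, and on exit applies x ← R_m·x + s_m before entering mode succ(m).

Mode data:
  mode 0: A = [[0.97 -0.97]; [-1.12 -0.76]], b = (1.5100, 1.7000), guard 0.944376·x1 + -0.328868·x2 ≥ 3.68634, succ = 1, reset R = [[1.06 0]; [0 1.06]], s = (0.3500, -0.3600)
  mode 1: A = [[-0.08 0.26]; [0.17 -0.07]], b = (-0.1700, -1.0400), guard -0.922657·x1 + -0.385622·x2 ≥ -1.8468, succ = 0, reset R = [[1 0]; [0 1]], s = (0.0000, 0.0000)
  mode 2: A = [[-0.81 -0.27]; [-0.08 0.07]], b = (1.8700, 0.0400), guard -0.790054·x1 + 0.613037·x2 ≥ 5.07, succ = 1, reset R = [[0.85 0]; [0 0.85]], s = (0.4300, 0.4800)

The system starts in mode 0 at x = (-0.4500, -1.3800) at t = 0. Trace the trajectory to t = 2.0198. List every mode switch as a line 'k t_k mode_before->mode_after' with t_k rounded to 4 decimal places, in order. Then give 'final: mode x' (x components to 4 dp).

Mode 0: guard c·x = 3.6863 hit at Δt = 1.2935 (t = 1.2935), x⁻ = (3.6932, -0.6039) → reset → x⁺ = (4.2647, -1.0002), jump to mode 1
Mode 1: flow for 0.7263 to horizon, guard not reached → x = (3.7022, -1.2077)

1 1.2935 0->1
final: 1 3.7022 -1.2077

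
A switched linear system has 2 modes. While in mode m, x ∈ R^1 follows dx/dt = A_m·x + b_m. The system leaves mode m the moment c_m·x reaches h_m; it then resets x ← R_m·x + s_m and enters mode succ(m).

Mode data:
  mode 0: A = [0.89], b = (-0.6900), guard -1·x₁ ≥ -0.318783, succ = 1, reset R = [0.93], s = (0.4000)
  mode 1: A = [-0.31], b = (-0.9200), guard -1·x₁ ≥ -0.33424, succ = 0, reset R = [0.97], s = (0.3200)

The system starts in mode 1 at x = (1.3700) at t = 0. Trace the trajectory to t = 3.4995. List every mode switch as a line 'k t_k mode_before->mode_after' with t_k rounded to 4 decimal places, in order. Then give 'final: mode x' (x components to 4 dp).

Mode 1: guard c·x = -0.3342 hit at Δt = 0.8801 (t = 0.8801), x⁻ = (0.3342) → reset → x⁺ = (0.6442), jump to mode 0
Mode 0: guard c·x = -0.3188 hit at Δt = 1.4021 (t = 2.2822), x⁻ = (0.3188) → reset → x⁺ = (0.6965), jump to mode 1
Mode 1: guard c·x = -0.3342 hit at Δt = 0.3358 (t = 2.6180), x⁻ = (0.3342) → reset → x⁺ = (0.6442), jump to mode 0
Mode 0: flow for 0.8815 to horizon, guard not reached → x = (0.4881)

1 0.8801 1->0
2 2.2822 0->1
3 2.6180 1->0
final: 0 0.4881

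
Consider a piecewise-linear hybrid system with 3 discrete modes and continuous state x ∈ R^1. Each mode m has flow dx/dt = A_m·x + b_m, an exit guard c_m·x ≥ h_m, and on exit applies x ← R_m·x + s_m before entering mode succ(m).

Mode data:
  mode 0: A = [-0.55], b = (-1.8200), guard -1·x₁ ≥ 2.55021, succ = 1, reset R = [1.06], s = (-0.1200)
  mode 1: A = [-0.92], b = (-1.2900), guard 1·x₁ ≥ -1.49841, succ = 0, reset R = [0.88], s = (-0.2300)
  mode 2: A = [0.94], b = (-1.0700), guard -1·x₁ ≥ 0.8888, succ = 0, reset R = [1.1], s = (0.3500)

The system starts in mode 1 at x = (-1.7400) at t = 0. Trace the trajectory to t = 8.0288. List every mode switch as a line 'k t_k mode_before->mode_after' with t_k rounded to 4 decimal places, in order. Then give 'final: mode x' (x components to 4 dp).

Mode 1: guard c·x = -1.4984 hit at Δt = 1.3649 (t = 1.3649), x⁻ = (-1.4984) → reset → x⁺ = (-1.5486), jump to mode 0
Mode 0: guard c·x = 2.5502 hit at Δt = 1.5300 (t = 2.8949), x⁻ = (-2.5502) → reset → x⁺ = (-2.8232), jump to mode 1
Mode 1: guard c·x = -1.4984 hit at Δt = 2.9265 (t = 5.8214), x⁻ = (-1.4984) → reset → x⁺ = (-1.5486), jump to mode 0
Mode 0: guard c·x = 2.5502 hit at Δt = 1.5300 (t = 7.3514), x⁻ = (-2.5502) → reset → x⁺ = (-2.8232), jump to mode 1
Mode 1: flow for 0.6774 to horizon, guard not reached → x = (-2.1642)

1 1.3649 1->0
2 2.8949 0->1
3 5.8214 1->0
4 7.3514 0->1
final: 1 -2.1642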